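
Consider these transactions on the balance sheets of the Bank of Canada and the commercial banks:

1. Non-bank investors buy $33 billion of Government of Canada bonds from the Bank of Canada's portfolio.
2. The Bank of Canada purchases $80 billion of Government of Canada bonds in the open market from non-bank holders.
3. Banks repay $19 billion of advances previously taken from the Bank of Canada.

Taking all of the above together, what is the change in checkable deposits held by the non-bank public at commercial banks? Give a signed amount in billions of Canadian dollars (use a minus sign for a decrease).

+$47 billion

Asset sale (to non-banks) $33 billion: non-bank counterparties' bank balances fall → −$33B.
Asset purchase (from non-banks) $80 billion: non-bank counterparties' bank balances rise → +$80B.
Discount-window repayment $19 billion: the counterparty is a bank, so public deposits are unchanged → 0.
Net: −33 + 80 + 0 = +$47 billion.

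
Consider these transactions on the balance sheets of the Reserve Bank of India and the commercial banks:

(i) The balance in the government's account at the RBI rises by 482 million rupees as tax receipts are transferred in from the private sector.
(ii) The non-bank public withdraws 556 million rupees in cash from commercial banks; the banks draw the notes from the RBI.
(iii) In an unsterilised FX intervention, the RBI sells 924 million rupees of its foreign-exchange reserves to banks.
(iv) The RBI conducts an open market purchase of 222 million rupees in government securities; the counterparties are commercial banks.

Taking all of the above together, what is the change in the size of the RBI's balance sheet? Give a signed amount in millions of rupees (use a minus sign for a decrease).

-702 million

Government account inflow 482 million rupees: only the composition of liabilities changes → 0.
Currency withdrawal 556 million rupees: only the composition of liabilities changes → 0.
FX sale 924 million rupees: an RBI asset is shed → −924M.
OMO purchase (from banks) 222 million rupees: an RBI asset is acquired → +222M.
Net: 0 + 0 − 924 + 222 = -702 million.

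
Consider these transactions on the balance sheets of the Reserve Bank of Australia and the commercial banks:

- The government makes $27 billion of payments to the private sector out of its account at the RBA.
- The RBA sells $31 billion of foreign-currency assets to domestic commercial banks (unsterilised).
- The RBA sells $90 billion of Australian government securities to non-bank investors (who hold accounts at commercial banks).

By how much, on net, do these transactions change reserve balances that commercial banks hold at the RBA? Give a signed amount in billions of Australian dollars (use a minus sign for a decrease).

-$94 billion

RBA balance sheet:
  Assets:      Securities −$90B, Foreign assets −$31B
  Liabilities: Bank reserves −$94B, Government deposits −$27B
So the change in reserve balances that commercial banks hold at the RBA is -$94 billion.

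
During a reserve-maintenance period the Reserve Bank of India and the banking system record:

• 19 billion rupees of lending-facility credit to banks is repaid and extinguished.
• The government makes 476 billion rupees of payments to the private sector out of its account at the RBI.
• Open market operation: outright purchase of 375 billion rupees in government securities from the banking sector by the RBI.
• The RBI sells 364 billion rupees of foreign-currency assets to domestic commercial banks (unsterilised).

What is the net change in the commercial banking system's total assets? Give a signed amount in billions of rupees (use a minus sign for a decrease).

RBI balance sheet:
  Assets:      Securities +375B, Loans to banks −19B, Foreign assets −364B
  Liabilities: Bank reserves +468B, Government deposits −476B
Commercial banking system:
  Assets:      Reserves at CB +468B, Securities −375B, Foreign assets +364B
  Liabilities: Checkable deposits +476B, Borrowings from CB −19B
Change in total bank assets = +457 billion.

+457 billion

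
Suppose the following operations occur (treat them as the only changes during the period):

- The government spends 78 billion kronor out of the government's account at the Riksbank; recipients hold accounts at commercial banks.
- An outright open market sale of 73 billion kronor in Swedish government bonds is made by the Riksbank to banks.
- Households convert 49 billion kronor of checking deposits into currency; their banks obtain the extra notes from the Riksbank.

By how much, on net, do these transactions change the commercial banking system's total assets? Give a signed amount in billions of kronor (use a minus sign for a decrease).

+29 billion

Riksbank balance sheet:
  Assets:      Securities −73B
  Liabilities: Bank reserves −44B, Currency in circulation +49B, Government deposits −78B
Commercial banking system:
  Assets:      Reserves at CB −44B, Securities +73B
  Liabilities: Checkable deposits +29B
Change in total bank assets = +29 billion.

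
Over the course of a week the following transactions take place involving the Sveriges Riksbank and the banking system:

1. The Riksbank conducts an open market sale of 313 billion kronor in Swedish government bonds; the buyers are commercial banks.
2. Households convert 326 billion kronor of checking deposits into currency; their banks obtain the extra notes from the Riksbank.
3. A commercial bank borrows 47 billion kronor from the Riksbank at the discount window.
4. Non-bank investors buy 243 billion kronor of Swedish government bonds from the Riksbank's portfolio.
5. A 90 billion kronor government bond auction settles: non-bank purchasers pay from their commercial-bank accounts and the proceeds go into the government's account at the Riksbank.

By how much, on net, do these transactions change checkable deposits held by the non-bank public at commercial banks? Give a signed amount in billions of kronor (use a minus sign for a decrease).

OMO sale (to banks) 313 billion kronor: the counterparty is a bank, so public deposits are unchanged → 0.
Currency withdrawal 326 billion kronor: non-bank counterparties' bank balances fall → −326B.
Discount-window loan 47 billion kronor: the counterparty is a bank, so public deposits are unchanged → 0.
Asset sale (to non-banks) 243 billion kronor: non-bank counterparties' bank balances fall → −243B.
Government account inflow 90 billion kronor: non-bank counterparties' bank balances fall → −90B.
Net: 0 − 326 + 0 − 243 − 90 = -659 billion.

-659 billion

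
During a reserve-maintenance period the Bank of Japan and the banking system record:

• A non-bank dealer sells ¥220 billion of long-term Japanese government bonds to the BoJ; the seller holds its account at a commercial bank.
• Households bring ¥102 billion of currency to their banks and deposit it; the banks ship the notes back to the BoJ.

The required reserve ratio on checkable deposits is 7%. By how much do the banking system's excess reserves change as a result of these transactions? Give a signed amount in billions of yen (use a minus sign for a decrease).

Asset purchase (from non-banks) ¥220 billion: reserves +¥220B, deposits +¥220B.
Currency deposit ¥102 billion: reserves +¥102B, deposits +¥102B.
Totals: Δreserves = +¥322B, Δdeposits = +¥322B.
Δrequired reserves = 7% × +¥322B = +¥22.54B.
Δexcess reserves = Δreserves − Δrequired = +¥322B − (+¥22.54B) = +¥299.46 billion.

+¥299.46 billion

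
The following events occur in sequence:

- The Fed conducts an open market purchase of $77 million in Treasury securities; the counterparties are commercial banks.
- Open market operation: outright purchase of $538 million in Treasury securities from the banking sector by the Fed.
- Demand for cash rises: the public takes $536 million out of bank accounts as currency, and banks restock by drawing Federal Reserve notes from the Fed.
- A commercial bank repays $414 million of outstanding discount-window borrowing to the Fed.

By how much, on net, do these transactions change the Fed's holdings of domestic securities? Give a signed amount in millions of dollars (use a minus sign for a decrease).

+$615 million

Fed balance sheet:
  Assets:      Securities +$615M, Loans to banks −$414M
  Liabilities: Bank reserves −$335M, Currency in circulation +$536M
So the change in the Fed's holdings of domestic securities is +$615 million.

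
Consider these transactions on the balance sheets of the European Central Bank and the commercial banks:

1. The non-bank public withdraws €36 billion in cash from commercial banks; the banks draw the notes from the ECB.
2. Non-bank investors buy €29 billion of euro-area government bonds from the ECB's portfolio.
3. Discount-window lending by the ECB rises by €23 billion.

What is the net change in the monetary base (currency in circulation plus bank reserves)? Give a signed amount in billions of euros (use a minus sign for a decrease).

Currency withdrawal €36 billion: just a shift between currency and reserves — both are base money → 0.
Asset sale (to non-banks) €29 billion: ECB balance sheet contracts → −€29B.
Discount-window loan €23 billion: ECB balance sheet expands → +€23B.
Net: 0 − 29 + 23 = -€6 billion.

-€6 billion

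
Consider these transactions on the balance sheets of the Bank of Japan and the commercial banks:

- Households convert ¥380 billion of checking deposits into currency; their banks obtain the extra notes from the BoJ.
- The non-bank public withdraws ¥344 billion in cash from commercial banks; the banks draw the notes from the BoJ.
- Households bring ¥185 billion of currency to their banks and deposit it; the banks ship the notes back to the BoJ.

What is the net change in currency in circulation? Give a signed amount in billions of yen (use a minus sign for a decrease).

+¥539 billion

Currency withdrawal ¥380 billion: notes leave the central bank → +¥380B.
Currency withdrawal ¥344 billion: notes leave the central bank → +¥344B.
Currency deposit ¥185 billion: notes return to the central bank → −¥185B.
Net: 380 + 344 − 185 = +¥539 billion.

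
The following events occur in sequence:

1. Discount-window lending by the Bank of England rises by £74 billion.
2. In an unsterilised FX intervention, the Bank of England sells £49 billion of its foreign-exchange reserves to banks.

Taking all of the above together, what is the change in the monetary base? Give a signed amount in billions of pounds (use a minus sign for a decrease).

Discount-window loan £74 billion: Bank of England balance sheet expands → +£74B.
FX sale £49 billion: Bank of England balance sheet contracts → −£49B.
Net: 74 − 49 = +£25 billion.

+£25 billion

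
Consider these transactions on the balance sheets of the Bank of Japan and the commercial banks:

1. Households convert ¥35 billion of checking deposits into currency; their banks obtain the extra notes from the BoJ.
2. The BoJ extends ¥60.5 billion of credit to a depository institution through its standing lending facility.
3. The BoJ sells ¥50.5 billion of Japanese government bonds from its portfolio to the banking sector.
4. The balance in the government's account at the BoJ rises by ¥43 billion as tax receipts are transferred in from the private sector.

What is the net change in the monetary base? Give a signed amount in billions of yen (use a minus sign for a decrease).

Currency withdrawal ¥35 billion: just a shift between currency and reserves — both are base money → 0.
Discount-window loan ¥60.5 billion: BoJ balance sheet expands → +¥60.5B.
OMO sale (to banks) ¥50.5 billion: BoJ balance sheet contracts → −¥50.5B.
Government account inflow ¥43 billion: reserves shift to a non-base liability → −¥43B.
Net: 0 + 60.5 − 50.5 − 43 = -¥33 billion.

-¥33 billion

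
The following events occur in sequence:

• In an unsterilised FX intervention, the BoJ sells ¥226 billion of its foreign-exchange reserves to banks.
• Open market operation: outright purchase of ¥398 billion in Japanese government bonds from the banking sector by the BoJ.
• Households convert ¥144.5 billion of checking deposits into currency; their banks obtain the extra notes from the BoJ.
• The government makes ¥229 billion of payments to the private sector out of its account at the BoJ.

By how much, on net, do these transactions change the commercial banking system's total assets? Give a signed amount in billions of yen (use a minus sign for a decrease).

+¥84.5 billion

BoJ balance sheet:
  Assets:      Securities +¥398B, Foreign assets −¥226B
  Liabilities: Bank reserves +¥256.5B, Currency in circulation +¥144.5B, Government deposits −¥229B
Commercial banking system:
  Assets:      Reserves at CB +¥256.5B, Securities −¥398B, Foreign assets +¥226B
  Liabilities: Checkable deposits +¥84.5B
Change in total bank assets = +¥84.5 billion.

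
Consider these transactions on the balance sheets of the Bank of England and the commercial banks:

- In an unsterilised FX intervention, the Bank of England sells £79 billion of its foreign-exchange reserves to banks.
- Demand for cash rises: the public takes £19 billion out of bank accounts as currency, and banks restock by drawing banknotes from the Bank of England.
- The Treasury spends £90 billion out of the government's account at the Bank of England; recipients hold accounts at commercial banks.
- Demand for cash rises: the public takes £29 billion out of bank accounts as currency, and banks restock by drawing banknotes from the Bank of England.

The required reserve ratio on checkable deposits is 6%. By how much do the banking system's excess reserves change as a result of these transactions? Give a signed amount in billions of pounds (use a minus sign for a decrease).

-£39.52 billion

FX sale £79 billion: reserves −£79B, deposits 0.
Currency withdrawal £19 billion: reserves −£19B, deposits −£19B.
Government spending £90 billion: reserves +£90B, deposits +£90B.
Currency withdrawal £29 billion: reserves −£29B, deposits −£29B.
Totals: Δreserves = −£37B, Δdeposits = +£42B.
Δrequired reserves = 6% × +£42B = +£2.52B.
Δexcess reserves = Δreserves − Δrequired = −£37B − (+£2.52B) = -£39.52 billion.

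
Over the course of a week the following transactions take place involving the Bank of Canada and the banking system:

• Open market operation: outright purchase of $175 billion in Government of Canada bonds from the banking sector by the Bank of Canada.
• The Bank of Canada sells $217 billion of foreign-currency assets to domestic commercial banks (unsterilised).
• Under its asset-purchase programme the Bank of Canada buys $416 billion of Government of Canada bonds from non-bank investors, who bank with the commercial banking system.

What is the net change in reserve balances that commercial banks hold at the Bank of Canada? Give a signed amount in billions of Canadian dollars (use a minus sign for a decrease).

OMO purchase (from banks) $175 billion: the Bank of Canada pays by crediting reserve accounts → +$175B.
FX sale $217 billion: the buying banks pay out of their reserve balances → −$217B.
Asset purchase (from non-banks) $416 billion: the Bank of Canada pays by crediting reserve accounts → +$416B.
Net: 175 − 217 + 416 = +$374 billion.

+$374 billion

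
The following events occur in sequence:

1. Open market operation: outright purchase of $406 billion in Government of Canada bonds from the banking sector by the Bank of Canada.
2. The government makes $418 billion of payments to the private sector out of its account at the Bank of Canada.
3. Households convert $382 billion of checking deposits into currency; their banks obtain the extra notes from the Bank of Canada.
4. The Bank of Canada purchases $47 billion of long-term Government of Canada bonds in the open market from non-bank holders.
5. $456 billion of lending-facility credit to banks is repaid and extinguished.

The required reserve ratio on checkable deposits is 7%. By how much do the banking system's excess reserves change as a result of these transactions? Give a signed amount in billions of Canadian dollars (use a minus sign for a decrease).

+$27.19 billion

OMO purchase (from banks) $406 billion: reserves +$406B, deposits 0.
Government spending $418 billion: reserves +$418B, deposits +$418B.
Currency withdrawal $382 billion: reserves −$382B, deposits −$382B.
Asset purchase (from non-banks) $47 billion: reserves +$47B, deposits +$47B.
Discount-window repayment $456 billion: reserves −$456B, deposits 0.
Totals: Δreserves = +$33B, Δdeposits = +$83B.
Δrequired reserves = 7% × +$83B = +$5.81B.
Δexcess reserves = Δreserves − Δrequired = +$33B − (+$5.81B) = +$27.19 billion.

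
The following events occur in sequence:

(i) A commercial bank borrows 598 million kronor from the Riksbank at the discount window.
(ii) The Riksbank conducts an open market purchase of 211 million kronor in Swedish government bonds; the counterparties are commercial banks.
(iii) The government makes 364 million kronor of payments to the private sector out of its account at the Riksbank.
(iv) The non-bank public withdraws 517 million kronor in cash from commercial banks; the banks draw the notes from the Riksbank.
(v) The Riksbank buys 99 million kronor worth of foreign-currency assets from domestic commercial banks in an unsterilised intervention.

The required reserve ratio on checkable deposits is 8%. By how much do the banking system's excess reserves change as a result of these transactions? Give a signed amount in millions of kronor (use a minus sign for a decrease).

Discount-window loan 598 million kronor: reserves +598M, deposits 0.
OMO purchase (from banks) 211 million kronor: reserves +211M, deposits 0.
Government spending 364 million kronor: reserves +364M, deposits +364M.
Currency withdrawal 517 million kronor: reserves −517M, deposits −517M.
FX purchase 99 million kronor: reserves +99M, deposits 0.
Totals: Δreserves = +755M, Δdeposits = −153M.
Δrequired reserves = 8% × −153M = −12.24M.
Δexcess reserves = Δreserves − Δrequired = +755M − (−12.24M) = +767.24 million.

+767.24 million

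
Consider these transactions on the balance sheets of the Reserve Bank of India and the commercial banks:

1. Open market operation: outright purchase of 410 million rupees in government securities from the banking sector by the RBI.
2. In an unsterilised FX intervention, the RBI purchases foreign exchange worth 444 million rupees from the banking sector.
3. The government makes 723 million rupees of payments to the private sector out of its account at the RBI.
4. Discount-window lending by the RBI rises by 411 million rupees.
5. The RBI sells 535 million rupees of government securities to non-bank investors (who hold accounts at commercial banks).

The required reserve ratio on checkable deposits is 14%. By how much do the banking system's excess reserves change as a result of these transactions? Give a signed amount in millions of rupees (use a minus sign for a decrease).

+1426.68 million

OMO purchase (from banks) 410 million rupees: reserves +410M, deposits 0.
FX purchase 444 million rupees: reserves +444M, deposits 0.
Government spending 723 million rupees: reserves +723M, deposits +723M.
Discount-window loan 411 million rupees: reserves +411M, deposits 0.
Asset sale (to non-banks) 535 million rupees: reserves −535M, deposits −535M.
Totals: Δreserves = +1453M, Δdeposits = +188M.
Δrequired reserves = 14% × +188M = +26.32M.
Δexcess reserves = Δreserves − Δrequired = +1453M − (+26.32M) = +1426.68 million.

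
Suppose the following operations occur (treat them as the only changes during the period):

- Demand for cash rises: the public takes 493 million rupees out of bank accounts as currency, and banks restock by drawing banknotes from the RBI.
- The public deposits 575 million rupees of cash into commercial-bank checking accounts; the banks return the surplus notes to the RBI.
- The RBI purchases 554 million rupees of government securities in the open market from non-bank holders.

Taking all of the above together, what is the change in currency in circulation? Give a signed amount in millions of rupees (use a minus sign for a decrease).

Currency withdrawal 493 million rupees: notes leave the central bank → +493M.
Currency deposit 575 million rupees: notes return to the central bank → −575M.
Asset purchase (from non-banks) 554 million rupees: no currency enters or leaves circulation → 0.
Net: 493 − 575 + 0 = -82 million.

-82 million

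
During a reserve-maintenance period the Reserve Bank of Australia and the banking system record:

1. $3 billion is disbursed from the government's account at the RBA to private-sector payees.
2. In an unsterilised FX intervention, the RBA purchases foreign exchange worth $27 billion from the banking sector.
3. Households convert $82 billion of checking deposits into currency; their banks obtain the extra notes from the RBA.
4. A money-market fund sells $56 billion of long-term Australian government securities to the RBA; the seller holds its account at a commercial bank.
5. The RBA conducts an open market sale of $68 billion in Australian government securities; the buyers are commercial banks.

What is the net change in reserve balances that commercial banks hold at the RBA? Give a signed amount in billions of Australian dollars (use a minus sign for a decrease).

-$64 billion

RBA balance sheet:
  Assets:      Securities −$12B, Foreign assets +$27B
  Liabilities: Bank reserves −$64B, Currency in circulation +$82B, Government deposits −$3B
So the change in reserve balances that commercial banks hold at the RBA is -$64 billion.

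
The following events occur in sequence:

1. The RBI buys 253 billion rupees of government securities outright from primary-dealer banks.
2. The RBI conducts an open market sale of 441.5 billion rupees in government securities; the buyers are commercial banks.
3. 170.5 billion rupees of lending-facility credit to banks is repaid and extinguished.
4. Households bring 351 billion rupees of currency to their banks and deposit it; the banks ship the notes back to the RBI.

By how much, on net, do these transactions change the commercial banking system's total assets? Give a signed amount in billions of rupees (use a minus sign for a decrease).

OMO purchase (from banks) 253 billion rupees: just an asset swap on bank balance sheets → 0.
OMO sale (to banks) 441.5 billion rupees: just an asset swap on bank balance sheets → 0.
Discount-window repayment 170.5 billion rupees: bank balance sheets shrink → −170.5B.
Currency deposit 351 billion rupees: bank balance sheets expand → +351B.
Net: 0 + 0 − 170.5 + 351 = +180.5 billion.

+180.5 billion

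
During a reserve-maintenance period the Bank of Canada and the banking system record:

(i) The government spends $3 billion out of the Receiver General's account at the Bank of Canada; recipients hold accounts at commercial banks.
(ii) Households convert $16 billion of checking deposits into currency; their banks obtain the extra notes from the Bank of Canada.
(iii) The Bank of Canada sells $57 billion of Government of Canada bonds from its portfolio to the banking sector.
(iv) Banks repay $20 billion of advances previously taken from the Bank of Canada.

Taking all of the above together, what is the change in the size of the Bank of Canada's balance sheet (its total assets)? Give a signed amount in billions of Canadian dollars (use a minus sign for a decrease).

-$77 billion

Bank of Canada balance sheet:
  Assets:      Securities −$57B, Loans to banks −$20B
  Liabilities: Bank reserves −$90B, Currency in circulation +$16B, Government deposits −$3B
Commercial banking system:
  Assets:      Reserves at CB −$90B, Securities +$57B
  Liabilities: Checkable deposits −$13B, Borrowings from CB −$20B
Change in total Bank of Canada assets = -$77 billion.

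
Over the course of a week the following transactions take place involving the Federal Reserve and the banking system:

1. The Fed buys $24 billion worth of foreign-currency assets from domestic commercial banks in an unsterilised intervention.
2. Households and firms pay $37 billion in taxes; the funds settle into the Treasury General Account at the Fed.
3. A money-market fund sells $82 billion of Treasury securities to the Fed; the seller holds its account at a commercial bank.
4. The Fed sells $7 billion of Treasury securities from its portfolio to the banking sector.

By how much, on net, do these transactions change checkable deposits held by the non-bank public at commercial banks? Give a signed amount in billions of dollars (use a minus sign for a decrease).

+$45 billion

Fed balance sheet:
  Assets:      Securities +$75B, Foreign assets +$24B
  Liabilities: Bank reserves +$62B, Government deposits +$37B
Commercial banking system:
  Assets:      Reserves at CB +$62B, Securities +$7B, Foreign assets −$24B
  Liabilities: Checkable deposits +$45B
So the change in checkable deposits held by the non-bank public at commercial banks is +$45 billion.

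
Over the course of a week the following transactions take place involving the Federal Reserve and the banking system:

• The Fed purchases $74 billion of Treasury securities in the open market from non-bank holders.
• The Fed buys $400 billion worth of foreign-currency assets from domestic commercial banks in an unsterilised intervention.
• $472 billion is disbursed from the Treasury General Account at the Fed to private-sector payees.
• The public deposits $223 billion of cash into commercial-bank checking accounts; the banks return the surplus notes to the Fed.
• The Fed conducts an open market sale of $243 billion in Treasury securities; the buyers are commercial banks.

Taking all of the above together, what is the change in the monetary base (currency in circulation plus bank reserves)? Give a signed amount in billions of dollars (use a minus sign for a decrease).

+$703 billion

Fed balance sheet:
  Assets:      Securities −$169B, Foreign assets +$400B
  Liabilities: Bank reserves +$926B, Currency in circulation −$223B, Government deposits −$472B
Monetary base = currency + reserves: −$223B + (+$926B) = +$703 billion.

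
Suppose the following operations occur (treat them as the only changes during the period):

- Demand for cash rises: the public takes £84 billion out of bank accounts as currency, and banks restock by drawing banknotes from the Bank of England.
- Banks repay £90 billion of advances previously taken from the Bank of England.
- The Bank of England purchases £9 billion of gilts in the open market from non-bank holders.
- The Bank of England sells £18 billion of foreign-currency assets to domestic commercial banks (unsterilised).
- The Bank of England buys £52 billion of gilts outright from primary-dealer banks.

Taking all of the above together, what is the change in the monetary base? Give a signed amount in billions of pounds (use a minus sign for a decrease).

Bank of England balance sheet:
  Assets:      Securities +£61B, Loans to banks −£90B, Foreign assets −£18B
  Liabilities: Bank reserves −£131B, Currency in circulation +£84B
Commercial banking system:
  Assets:      Reserves at CB −£131B, Securities −£52B, Foreign assets +£18B
  Liabilities: Checkable deposits −£75B, Borrowings from CB −£90B
Monetary base = currency + reserves: +£84B + (−£131B) = -£47 billion.

-£47 billion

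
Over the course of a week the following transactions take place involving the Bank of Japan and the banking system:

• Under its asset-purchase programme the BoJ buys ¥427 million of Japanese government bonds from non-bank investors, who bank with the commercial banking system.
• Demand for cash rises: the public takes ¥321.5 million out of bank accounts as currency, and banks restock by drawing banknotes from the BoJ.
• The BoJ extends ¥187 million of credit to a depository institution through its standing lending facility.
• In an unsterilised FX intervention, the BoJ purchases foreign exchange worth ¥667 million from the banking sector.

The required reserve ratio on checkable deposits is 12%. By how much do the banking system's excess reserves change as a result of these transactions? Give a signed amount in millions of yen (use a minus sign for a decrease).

+¥946.84 million

Asset purchase (from non-banks) ¥427 million: reserves +¥427M, deposits +¥427M.
Currency withdrawal ¥321.5 million: reserves −¥321.5M, deposits −¥321.5M.
Discount-window loan ¥187 million: reserves +¥187M, deposits 0.
FX purchase ¥667 million: reserves +¥667M, deposits 0.
Totals: Δreserves = +¥959.5M, Δdeposits = +¥105.5M.
Δrequired reserves = 12% × +¥105.5M = +¥12.66M.
Δexcess reserves = Δreserves − Δrequired = +¥959.5M − (+¥12.66M) = +¥946.84 million.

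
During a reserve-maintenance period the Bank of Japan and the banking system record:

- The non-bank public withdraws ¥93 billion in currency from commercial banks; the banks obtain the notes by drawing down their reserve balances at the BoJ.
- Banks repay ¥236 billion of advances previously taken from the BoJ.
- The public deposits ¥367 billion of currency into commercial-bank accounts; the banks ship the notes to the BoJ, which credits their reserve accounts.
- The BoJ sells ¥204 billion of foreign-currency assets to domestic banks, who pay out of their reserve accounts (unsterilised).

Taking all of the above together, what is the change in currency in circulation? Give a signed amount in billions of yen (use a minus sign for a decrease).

Currency withdrawal ¥93 billion: notes leave the central bank → +¥93B.
Discount-window repayment ¥236 billion: no currency enters or leaves circulation → 0.
Currency deposit ¥367 billion: notes return to the central bank → −¥367B.
FX sale ¥204 billion: no currency enters or leaves circulation → 0.
Net: 93 + 0 − 367 + 0 = -¥274 billion.

-¥274 billion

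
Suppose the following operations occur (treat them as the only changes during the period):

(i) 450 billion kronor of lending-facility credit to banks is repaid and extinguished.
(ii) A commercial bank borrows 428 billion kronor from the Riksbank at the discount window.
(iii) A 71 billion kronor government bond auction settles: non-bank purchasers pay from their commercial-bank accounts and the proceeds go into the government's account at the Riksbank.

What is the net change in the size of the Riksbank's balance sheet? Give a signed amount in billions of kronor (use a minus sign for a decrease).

-22 billion

Riksbank balance sheet:
  Assets:      Loans to banks −22B
  Liabilities: Bank reserves −93B, Government deposits +71B
Commercial banking system:
  Assets:      Reserves at CB −93B
  Liabilities: Checkable deposits −71B, Borrowings from CB −22B
Change in total Riksbank assets = -22 billion.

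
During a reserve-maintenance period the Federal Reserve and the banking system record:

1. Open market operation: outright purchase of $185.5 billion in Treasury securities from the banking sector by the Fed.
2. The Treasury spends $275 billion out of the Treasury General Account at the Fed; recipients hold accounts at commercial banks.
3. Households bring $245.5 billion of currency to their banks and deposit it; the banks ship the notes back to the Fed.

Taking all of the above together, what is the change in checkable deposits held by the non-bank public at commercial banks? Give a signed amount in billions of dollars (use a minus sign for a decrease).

OMO purchase (from banks) $185.5 billion: the counterparty is a bank, so public deposits are unchanged → 0.
Government spending $275 billion: non-bank counterparties' bank balances rise → +$275B.
Currency deposit $245.5 billion: non-bank counterparties' bank balances rise → +$245.5B.
Net: 0 + 275 + 245.5 = +$520.5 billion.

+$520.5 billion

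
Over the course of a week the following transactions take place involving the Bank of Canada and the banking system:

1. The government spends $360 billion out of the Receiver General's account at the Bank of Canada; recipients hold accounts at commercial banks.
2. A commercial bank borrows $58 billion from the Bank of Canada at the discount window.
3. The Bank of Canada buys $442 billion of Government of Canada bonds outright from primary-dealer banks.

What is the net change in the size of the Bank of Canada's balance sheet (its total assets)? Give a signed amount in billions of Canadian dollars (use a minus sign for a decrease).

Government spending $360 billion: only the composition of liabilities changes → 0.
Discount-window loan $58 billion: a Bank of Canada asset is acquired → +$58B.
OMO purchase (from banks) $442 billion: a Bank of Canada asset is acquired → +$442B.
Net: 0 + 58 + 442 = +$500 billion.

+$500 billion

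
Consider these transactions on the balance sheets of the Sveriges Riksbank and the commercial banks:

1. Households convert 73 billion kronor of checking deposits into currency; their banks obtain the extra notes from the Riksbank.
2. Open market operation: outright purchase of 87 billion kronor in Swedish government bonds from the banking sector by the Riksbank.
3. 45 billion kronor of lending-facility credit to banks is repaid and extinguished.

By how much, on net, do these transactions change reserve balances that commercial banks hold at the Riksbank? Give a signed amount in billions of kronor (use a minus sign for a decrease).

Riksbank balance sheet:
  Assets:      Securities +87B, Loans to banks −45B
  Liabilities: Bank reserves −31B, Currency in circulation +73B
Commercial banking system:
  Assets:      Reserves at CB −31B, Securities −87B
  Liabilities: Checkable deposits −73B, Borrowings from CB −45B
So the change in reserve balances that commercial banks hold at the Riksbank is -31 billion.

-31 billion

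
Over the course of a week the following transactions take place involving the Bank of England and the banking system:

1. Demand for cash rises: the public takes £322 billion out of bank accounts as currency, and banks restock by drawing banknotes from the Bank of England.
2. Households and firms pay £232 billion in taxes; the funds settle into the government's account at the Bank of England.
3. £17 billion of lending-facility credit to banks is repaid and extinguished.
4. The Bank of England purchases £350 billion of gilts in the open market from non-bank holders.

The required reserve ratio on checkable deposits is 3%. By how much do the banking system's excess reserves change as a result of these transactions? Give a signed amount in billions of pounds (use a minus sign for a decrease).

Currency withdrawal £322 billion: reserves −£322B, deposits −£322B.
Government account inflow £232 billion: reserves −£232B, deposits −£232B.
Discount-window repayment £17 billion: reserves −£17B, deposits 0.
Asset purchase (from non-banks) £350 billion: reserves +£350B, deposits +£350B.
Totals: Δreserves = −£221B, Δdeposits = −£204B.
Δrequired reserves = 3% × −£204B = −£6.12B.
Δexcess reserves = Δreserves − Δrequired = −£221B − (−£6.12B) = -£214.88 billion.

-£214.88 billion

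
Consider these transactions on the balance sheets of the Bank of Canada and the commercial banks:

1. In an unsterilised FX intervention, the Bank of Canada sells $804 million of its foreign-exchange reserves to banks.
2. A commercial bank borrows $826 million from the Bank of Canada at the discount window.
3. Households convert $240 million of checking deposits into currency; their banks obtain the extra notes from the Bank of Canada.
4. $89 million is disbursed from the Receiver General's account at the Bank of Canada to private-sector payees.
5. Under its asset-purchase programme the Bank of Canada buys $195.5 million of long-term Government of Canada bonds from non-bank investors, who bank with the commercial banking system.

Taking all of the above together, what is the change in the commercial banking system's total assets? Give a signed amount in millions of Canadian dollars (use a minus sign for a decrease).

Bank of Canada balance sheet:
  Assets:      Securities +$195.5M, Loans to banks +$826M, Foreign assets −$804M
  Liabilities: Bank reserves +$66.5M, Currency in circulation +$240M, Government deposits −$89M
Commercial banking system:
  Assets:      Reserves at CB +$66.5M, Foreign assets +$804M
  Liabilities: Checkable deposits +$44.5M, Borrowings from CB +$826M
Change in total bank assets = +$870.5 million.

+$870.5 million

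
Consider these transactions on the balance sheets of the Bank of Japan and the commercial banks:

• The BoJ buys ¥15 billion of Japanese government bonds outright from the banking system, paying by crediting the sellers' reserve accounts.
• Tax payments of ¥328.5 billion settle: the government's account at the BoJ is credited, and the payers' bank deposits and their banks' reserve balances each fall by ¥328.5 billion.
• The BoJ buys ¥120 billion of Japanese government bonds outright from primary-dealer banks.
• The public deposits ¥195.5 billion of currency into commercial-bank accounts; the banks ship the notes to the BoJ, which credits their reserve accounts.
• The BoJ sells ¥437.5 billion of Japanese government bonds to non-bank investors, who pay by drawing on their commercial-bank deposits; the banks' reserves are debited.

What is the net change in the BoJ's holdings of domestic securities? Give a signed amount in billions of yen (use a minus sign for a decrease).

-¥302.5 billion

BoJ balance sheet:
  Assets:      Securities −¥302.5B
  Liabilities: Bank reserves −¥435.5B, Currency in circulation −¥195.5B, Government deposits +¥328.5B
So the change in the BoJ's holdings of domestic securities is -¥302.5 billion.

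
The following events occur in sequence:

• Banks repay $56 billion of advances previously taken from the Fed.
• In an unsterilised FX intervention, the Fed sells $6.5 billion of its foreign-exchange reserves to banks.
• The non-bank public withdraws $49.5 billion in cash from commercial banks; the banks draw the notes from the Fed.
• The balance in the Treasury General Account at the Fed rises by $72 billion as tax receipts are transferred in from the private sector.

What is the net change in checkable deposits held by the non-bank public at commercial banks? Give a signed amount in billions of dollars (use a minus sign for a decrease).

Fed balance sheet:
  Assets:      Loans to banks −$56B, Foreign assets −$6.5B
  Liabilities: Bank reserves −$184B, Currency in circulation +$49.5B, Government deposits +$72B
Commercial banking system:
  Assets:      Reserves at CB −$184B, Foreign assets +$6.5B
  Liabilities: Checkable deposits −$121.5B, Borrowings from CB −$56B
So the change in checkable deposits held by the non-bank public at commercial banks is -$121.5 billion.

-$121.5 billion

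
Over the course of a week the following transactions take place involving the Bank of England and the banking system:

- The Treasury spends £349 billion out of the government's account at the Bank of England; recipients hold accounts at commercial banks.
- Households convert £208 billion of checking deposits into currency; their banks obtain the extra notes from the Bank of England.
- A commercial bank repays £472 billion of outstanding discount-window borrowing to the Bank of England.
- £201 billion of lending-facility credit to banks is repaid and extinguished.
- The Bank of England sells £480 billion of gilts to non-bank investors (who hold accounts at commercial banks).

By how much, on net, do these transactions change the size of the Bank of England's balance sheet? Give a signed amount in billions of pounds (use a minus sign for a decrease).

Government spending £349 billion: only the composition of liabilities changes → 0.
Currency withdrawal £208 billion: only the composition of liabilities changes → 0.
Discount-window repayment £472 billion: a Bank of England asset is shed → −£472B.
Discount-window repayment £201 billion: a Bank of England asset is shed → −£201B.
Asset sale (to non-banks) £480 billion: a Bank of England asset is shed → −£480B.
Net: 0 + 0 − 472 − 201 − 480 = -£1153 billion.

-£1153 billion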